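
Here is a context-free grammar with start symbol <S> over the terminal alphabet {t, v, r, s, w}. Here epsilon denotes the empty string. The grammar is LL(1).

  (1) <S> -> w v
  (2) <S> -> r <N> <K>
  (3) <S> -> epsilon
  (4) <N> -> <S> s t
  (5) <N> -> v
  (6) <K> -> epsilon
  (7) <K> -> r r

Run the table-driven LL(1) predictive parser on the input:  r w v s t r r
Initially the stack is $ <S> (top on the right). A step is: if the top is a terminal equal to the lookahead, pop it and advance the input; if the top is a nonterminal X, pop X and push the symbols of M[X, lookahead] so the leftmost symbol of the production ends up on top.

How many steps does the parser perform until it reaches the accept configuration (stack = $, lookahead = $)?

11

      Stack          Input            Action
   1  $ <S>          r w v s t r r $  expand <S> -> r <N> <K>
   2  $ <K> <N> r    r w v s t r r $  match r
   3  $ <K> <N>      w v s t r r $    expand <N> -> <S> s t
   4  $ <K> t s <S>  w v s t r r $    expand <S> -> w v
   5  $ <K> t s v w  w v s t r r $    match w
   6  $ <K> t s v    v s t r r $      match v
   7  $ <K> t s      s t r r $        match s
   8  $ <K> t        t r r $          match t
   9  $ <K>          r r $            expand <K> -> r r
  10  $ r r          r r $            match r
  11  $ r            r $              match r
Accept reached after 11 steps.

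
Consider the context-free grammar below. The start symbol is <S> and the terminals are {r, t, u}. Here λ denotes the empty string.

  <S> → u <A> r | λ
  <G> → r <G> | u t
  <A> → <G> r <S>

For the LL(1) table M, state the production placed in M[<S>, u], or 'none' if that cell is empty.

FIRST(<S>) = {λ, u}
FIRST(<G>) = {r, u}
FIRST(<A>) = {r, u}  (via <G> r <S>)
FOLLOW(<S>) includes $ since <S> is the start symbol.
FOLLOW(<A>): in <S>→u <A> r, <A> is followed by r with FIRST {r}. Thus FOLLOW(<A>) = {r}.
FOLLOW(<S>): in <A>→<G> r <S>, the suffix after <S> is empty, so FOLLOW(<S>) ⊇ FOLLOW(<A>) = {r}. Thus FOLLOW(<S>) = {$, r}.
For <S> → u <A> r: FIRST(u <A> r) = {u}, so it goes in M[<S>, t] for t ∈ {u}.
For <S> → λ: FIRST(λ) = {λ}, so it goes in M[<S>, t] for t ∈ {}; since λ ∈ FIRST, also for every t ∈ FOLLOW(<S>) = {$, r}.

<S> → u <A> r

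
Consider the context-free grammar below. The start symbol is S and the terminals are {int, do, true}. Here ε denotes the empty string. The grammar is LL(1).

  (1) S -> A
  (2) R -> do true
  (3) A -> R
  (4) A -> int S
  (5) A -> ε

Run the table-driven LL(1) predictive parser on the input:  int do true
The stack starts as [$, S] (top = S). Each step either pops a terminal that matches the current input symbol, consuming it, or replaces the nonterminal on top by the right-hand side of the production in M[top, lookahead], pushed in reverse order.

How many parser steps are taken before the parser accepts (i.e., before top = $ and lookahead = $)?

8

     Stack      Input          Action
  1  $ S        int do true $  expand S -> A
  2  $ A        int do true $  expand A -> int S
  3  $ S int    int do true $  match int
  4  $ S        do true $      expand S -> A
  5  $ A        do true $      expand A -> R
  6  $ R        do true $      expand R -> do true
  7  $ true do  do true $      match do
  8  $ true     true $         match true
Accept reached after 8 steps.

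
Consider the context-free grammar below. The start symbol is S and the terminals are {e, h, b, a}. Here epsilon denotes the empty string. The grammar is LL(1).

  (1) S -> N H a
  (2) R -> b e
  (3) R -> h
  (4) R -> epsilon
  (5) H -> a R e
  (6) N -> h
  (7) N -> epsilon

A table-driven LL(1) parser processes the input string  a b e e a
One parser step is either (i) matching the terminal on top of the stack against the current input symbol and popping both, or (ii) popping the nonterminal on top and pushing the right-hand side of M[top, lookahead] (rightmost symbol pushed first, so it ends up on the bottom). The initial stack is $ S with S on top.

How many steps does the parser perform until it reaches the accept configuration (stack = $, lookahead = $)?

step 1: stack=$ S  input=a b e e a $  — expand S -> N H a
step 2: stack=$ a H N  input=a b e e a $  — expand N -> epsilon
step 3: stack=$ a H  input=a b e e a $  — expand H -> a R e
step 4: stack=$ a e R a  input=a b e e a $  — match a
step 5: stack=$ a e R  input=b e e a $  — expand R -> b e
step 6: stack=$ a e e b  input=b e e a $  — match b
step 7: stack=$ a e e  input=e e a $  — match e
step 8: stack=$ a e  input=e a $  — match e
step 9: stack=$ a  input=a $  — match a
Accept reached after 9 steps.

9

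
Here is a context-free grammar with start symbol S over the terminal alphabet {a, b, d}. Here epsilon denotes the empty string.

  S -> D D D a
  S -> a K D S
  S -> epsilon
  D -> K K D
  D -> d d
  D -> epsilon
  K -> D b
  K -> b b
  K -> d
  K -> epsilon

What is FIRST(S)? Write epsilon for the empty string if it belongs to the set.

FIRST(S): from S->D D D a we get {a, b, d}; from S->a K D S we get {a}; from S->epsilon we get {epsilon}. So FIRST(S) = {epsilon, a, b, d}.
FIRST(D): from D->K K D we get {epsilon, b, d}; from D->d d we get {d}; from D->epsilon we get {epsilon}. So FIRST(D) = {epsilon, b, d}.
FIRST(K): from K->D b we get {b, d}; from K->b b we get {b}; from K->d we get {d}; from K->epsilon we get {epsilon}. So FIRST(K) = {epsilon, b, d}.

{epsilon, a, b, d}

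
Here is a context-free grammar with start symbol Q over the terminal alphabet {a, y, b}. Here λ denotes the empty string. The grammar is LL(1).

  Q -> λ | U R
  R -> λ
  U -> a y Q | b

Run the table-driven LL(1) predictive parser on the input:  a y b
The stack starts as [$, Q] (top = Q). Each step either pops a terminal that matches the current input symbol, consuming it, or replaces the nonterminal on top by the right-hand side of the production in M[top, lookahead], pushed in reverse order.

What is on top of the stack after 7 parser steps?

R

     Stack      Input    Action
  1  $ Q        a y b $  expand Q -> U R
  2  $ R U      a y b $  expand U -> a y Q
  3  $ R Q y a  a y b $  match a
  4  $ R Q y    y b $    match y
  5  $ R Q      b $      expand Q -> U R
  6  $ R R U    b $      expand U -> b
  7  $ R R b    b $      match b
Stack after step 7: $ R R (top = R).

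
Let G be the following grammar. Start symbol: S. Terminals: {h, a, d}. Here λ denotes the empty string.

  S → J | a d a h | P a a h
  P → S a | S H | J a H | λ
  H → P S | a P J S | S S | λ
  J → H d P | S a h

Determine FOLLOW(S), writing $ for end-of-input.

FIRST(S): from S→J we get {a, d}; from S→a d a h we get {a}; from S→P a a h we get {a, d}. So FIRST(S) = {a, d}.
FIRST(P): from P→S a we get {a, d}; from P→S H we get {a, d}; from P→J a H we get {a, d}; from P→λ we get {λ}. So FIRST(P) = {λ, a, d}.
FIRST(H): from H→P S we get {a, d}; from H→a P J S we get {a}; from H→S S we get {a, d}; from H→λ we get {λ}. So FIRST(H) = {λ, a, d}.
FIRST(J): from J→H d P we get {a, d}; from J→S a h we get {a, d}. So FIRST(J) = {a, d}.
FOLLOW(S) includes $ since S is the start symbol.
FOLLOW(S): in P→S a, S is followed by a with FIRST {a}; in P→S H, S is followed by H with FIRST {λ, a, d}; in P→S H, the suffix after S is nullable, so FOLLOW(S) ⊇ FOLLOW(P) = {$, a, d}; in H→P S, the suffix after S is empty, so FOLLOW(S) ⊇ FOLLOW(H) = {$, a, d}; in H→a P J S, the suffix after S is empty, so FOLLOW(S) ⊇ FOLLOW(H) = {$, a, d}; in H→S S (occurrence 1), S is followed by S with FIRST {a, d}; in H→S S (occurrence 2), the suffix after S is empty, so FOLLOW(S) ⊇ FOLLOW(H) = {$, a, d}; in J→S a h, S is followed by a h with FIRST {a}. Thus FOLLOW(S) = {$, a, d}.
FOLLOW(J): in S→J, the suffix after J is empty, so FOLLOW(J) ⊇ FOLLOW(S) = {$, a, d}; in P→J a H, J is followed by a H with FIRST {a}; in H→a P J S, J is followed by S with FIRST {a, d}. Thus FOLLOW(J) = {$, a, d}.
FOLLOW(P): in S→P a a h, P is followed by a a h with FIRST {a}; in H→P S, P is followed by S with FIRST {a, d}; in H→a P J S, P is followed by J S with FIRST {a, d}; in J→H d P, the suffix after P is empty, so FOLLOW(P) ⊇ FOLLOW(J) = {$, a, d}. Thus FOLLOW(P) = {$, a, d}.
FOLLOW(H): in P→S H, the suffix after H is empty, so FOLLOW(H) ⊇ FOLLOW(P) = {$, a, d}; in P→J a H, the suffix after H is empty, so FOLLOW(H) ⊇ FOLLOW(P) = {$, a, d}; in J→H d P, H is followed by d P with FIRST {d}. Thus FOLLOW(H) = {$, a, d}.

{$, a, d}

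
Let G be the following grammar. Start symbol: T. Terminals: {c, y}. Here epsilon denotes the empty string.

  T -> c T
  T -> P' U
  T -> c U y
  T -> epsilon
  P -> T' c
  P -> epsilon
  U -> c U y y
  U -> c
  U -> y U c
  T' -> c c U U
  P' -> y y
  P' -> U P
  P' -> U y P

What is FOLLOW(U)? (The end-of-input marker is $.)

{$, c, y}

FIRST(U): from U->c U y y we get {c}; from U->c we get {c}; from U->y U c we get {y}. So FIRST(U) = {c, y}.
FIRST(T'): from T'->c c U U we get {c}. So FIRST(T') = {c}.
FIRST(P): from P->T' c we get {c}; from P->epsilon we get {epsilon}. So FIRST(P) = {epsilon, c}.
FIRST(P'): from P'->y y we get {y}; from P'->U P we get {c, y}; from P'->U y P we get {c, y}. So FIRST(P') = {c, y}.
FIRST(T): from T->c T we get {c}; from T->P' U we get {c, y}; from T->c U y we get {c}; from T->epsilon we get {epsilon}. So FIRST(T) = {epsilon, c, y}.
FOLLOW(T) includes $ since T is the start symbol.
FOLLOW(T): in T->c T, the suffix after T is empty (adds nothing new). Thus FOLLOW(T) = {$}.
FOLLOW(T'): in P->T' c, T' is followed by c with FIRST {c}. Thus FOLLOW(T') = {c}.
FOLLOW(P'): in T->P' U, P' is followed by U with FIRST {c, y}. Thus FOLLOW(P') = {c, y}.
FOLLOW(P): in P'->U P, the suffix after P is empty, so FOLLOW(P) ⊇ FOLLOW(P') = {c, y}; in P'->U y P, the suffix after P is empty, so FOLLOW(P) ⊇ FOLLOW(P') = {c, y}. Thus FOLLOW(P) = {c, y}.
FOLLOW(U): in T->P' U, the suffix after U is empty, so FOLLOW(U) ⊇ FOLLOW(T) = {$}; in T->c U y, U is followed by y with FIRST {y}; in U->c U y y, U is followed by y y with FIRST {y}; in U->y U c, U is followed by c with FIRST {c}; in T'->c c U U (occurrence 1), U is followed by U with FIRST {c, y}; in T'->c c U U (occurrence 2), the suffix after U is empty, so FOLLOW(U) ⊇ FOLLOW(T') = {c}; in P'->U P, U is followed by P with FIRST {epsilon, c}; in P'->U P, the suffix after U is nullable, so FOLLOW(U) ⊇ FOLLOW(P') = {c, y}; in P'->U y P, U is followed by y P with FIRST {y}. Thus FOLLOW(U) = {$, c, y}.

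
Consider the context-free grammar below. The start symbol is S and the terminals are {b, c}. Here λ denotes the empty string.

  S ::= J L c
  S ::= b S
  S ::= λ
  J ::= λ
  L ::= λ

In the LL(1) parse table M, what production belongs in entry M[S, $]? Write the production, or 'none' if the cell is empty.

S ::= λ

FIRST(J) = {λ}
FIRST(L) = {λ}
FIRST(S) = {λ, b, c}  (via J L c)
FOLLOW(S) includes $ since S is the start symbol.
FOLLOW(S): in S::=b S, the suffix after S is empty (adds nothing new). Thus FOLLOW(S) = {$}.
For S ::= J L c: FIRST(J L c) = {c}, so it goes in M[S, t] for t ∈ {c}.
For S ::= b S: FIRST(b S) = {b}, so it goes in M[S, t] for t ∈ {b}.
For S ::= λ: FIRST(λ) = {λ}, so it goes in M[S, t] for t ∈ {}; since λ ∈ FIRST, also for every t ∈ FOLLOW(S) = {$}.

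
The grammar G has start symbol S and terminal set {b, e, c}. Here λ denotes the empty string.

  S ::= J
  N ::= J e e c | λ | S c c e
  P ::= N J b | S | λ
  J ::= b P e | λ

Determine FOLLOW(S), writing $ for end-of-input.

{$, c, e}

FIRST(J): from J::=b P e we get {b}; from J::=λ we get {λ}. So FIRST(J) = {λ, b}.
FIRST(S): from S::=J we get {λ, b}. So FIRST(S) = {λ, b}.
FIRST(N): from N::=J e e c we get {b, e}; from N::=λ we get {λ}; from N::=S c c e we get {b, c}. So FIRST(N) = {λ, b, c, e}.
FIRST(P): from P::=N J b we get {b, c, e}; from P::=S we get {λ, b}; from P::=λ we get {λ}. So FIRST(P) = {λ, b, c, e}.
FOLLOW(S) includes $ since S is the start symbol.
FOLLOW(N): in P::=N J b, N is followed by J b with FIRST {b}. Thus FOLLOW(N) = {b}.
FOLLOW(P): in J::=b P e, P is followed by e with FIRST {e}. Thus FOLLOW(P) = {e}.
FOLLOW(S): in N::=S c c e, S is followed by c c e with FIRST {c}; in P::=S, the suffix after S is empty, so FOLLOW(S) ⊇ FOLLOW(P) = {e}. Thus FOLLOW(S) = {$, c, e}.
FOLLOW(J): in S::=J, the suffix after J is empty, so FOLLOW(J) ⊇ FOLLOW(S) = {$, c, e}; in N::=J e e c, J is followed by e e c with FIRST {e}; in P::=N J b, J is followed by b with FIRST {b}. Thus FOLLOW(J) = {$, b, c, e}.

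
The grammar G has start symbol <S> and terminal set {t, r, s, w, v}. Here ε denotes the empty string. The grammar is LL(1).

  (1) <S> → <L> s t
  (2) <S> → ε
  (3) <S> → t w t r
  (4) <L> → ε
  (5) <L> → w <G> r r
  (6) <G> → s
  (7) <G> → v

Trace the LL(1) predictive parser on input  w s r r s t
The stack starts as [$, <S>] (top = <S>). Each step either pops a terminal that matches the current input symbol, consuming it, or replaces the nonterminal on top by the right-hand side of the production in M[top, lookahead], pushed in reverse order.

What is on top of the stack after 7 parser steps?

s

step 1: stack=$ <S>  input=w s r r s t $  — expand <S> → <L> s t
step 2: stack=$ t s <L>  input=w s r r s t $  — expand <L> → w <G> r r
step 3: stack=$ t s r r <G> w  input=w s r r s t $  — match w
step 4: stack=$ t s r r <G>  input=s r r s t $  — expand <G> → s
step 5: stack=$ t s r r s  input=s r r s t $  — match s
step 6: stack=$ t s r r  input=r r s t $  — match r
step 7: stack=$ t s r  input=r s t $  — match r
Stack after step 7: $ t s (top = s).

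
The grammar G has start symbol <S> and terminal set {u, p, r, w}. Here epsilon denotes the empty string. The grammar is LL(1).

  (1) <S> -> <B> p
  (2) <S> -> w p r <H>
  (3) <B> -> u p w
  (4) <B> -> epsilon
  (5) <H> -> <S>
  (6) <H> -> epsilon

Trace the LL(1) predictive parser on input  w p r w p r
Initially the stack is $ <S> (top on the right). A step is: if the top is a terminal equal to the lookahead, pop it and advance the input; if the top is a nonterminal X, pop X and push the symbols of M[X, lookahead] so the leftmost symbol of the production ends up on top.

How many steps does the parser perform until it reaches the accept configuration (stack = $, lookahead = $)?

10

step 1: stack=$ <S>  input=w p r w p r $  — expand <S> -> w p r <H>
step 2: stack=$ <H> r p w  input=w p r w p r $  — match w
step 3: stack=$ <H> r p  input=p r w p r $  — match p
step 4: stack=$ <H> r  input=r w p r $  — match r
step 5: stack=$ <H>  input=w p r $  — expand <H> -> <S>
step 6: stack=$ <S>  input=w p r $  — expand <S> -> w p r <H>
step 7: stack=$ <H> r p w  input=w p r $  — match w
step 8: stack=$ <H> r p  input=p r $  — match p
step 9: stack=$ <H> r  input=r $  — match r
step 10: stack=$ <H>  input=$  — expand <H> -> epsilon
Accept reached after 10 steps.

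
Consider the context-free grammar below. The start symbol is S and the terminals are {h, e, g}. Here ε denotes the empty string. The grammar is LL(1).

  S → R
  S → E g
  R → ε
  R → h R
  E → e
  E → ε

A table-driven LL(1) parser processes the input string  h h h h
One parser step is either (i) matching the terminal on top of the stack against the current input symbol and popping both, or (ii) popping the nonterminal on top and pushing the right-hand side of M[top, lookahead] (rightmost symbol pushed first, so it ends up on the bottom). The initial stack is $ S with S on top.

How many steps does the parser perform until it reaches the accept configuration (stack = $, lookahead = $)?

step 1: stack=$ S  input=h h h h $  — expand S → R
step 2: stack=$ R  input=h h h h $  — expand R → h R
step 3: stack=$ R h  input=h h h h $  — match h
step 4: stack=$ R  input=h h h $  — expand R → h R
step 5: stack=$ R h  input=h h h $  — match h
step 6: stack=$ R  input=h h $  — expand R → h R
step 7: stack=$ R h  input=h h $  — match h
step 8: stack=$ R  input=h $  — expand R → h R
step 9: stack=$ R h  input=h $  — match h
step 10: stack=$ R  input=$  — expand R → ε
Accept reached after 10 steps.

10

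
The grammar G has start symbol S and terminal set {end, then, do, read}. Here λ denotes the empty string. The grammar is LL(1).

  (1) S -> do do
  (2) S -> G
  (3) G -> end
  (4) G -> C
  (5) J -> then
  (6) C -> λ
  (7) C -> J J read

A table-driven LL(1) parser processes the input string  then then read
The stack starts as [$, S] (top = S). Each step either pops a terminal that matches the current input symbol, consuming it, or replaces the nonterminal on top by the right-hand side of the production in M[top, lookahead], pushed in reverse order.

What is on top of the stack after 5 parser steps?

J

step 1: stack=$ S  input=then then read $  — expand S -> G
step 2: stack=$ G  input=then then read $  — expand G -> C
step 3: stack=$ C  input=then then read $  — expand C -> J J read
step 4: stack=$ read J J  input=then then read $  — expand J -> then
step 5: stack=$ read J then  input=then then read $  — match then
Stack after step 5: $ read J (top = J).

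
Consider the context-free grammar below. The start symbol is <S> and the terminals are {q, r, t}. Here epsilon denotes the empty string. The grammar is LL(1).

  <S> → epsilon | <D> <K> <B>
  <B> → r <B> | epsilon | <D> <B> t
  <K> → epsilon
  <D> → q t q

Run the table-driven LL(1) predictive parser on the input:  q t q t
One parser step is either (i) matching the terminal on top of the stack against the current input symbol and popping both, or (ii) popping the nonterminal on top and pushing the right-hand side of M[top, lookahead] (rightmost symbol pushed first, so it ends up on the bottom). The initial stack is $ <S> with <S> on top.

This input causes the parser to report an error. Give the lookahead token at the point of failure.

t

step 1: stack=$ <S>  input=q t q t $  — expand <S> → <D> <K> <B>
step 2: stack=$ <B> <K> <D>  input=q t q t $  — expand <D> → q t q
step 3: stack=$ <B> <K> q t q  input=q t q t $  — match q
step 4: stack=$ <B> <K> q t  input=t q t $  — match t
step 5: stack=$ <B> <K> q  input=q t $  — match q
step 6: stack=$ <B> <K>  input=t $  — error: M[<K>, t] is empty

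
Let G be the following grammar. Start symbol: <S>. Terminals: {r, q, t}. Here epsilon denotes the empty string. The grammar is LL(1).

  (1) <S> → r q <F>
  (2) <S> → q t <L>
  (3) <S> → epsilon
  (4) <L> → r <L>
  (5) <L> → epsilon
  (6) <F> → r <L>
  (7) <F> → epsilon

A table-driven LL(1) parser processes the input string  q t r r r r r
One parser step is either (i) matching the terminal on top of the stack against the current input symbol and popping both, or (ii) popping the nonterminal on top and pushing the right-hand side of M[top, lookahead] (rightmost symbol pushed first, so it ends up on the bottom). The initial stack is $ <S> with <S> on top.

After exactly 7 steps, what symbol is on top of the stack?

step 1: stack=$ <S>  input=q t r r r r r $  — expand <S> → q t <L>
step 2: stack=$ <L> t q  input=q t r r r r r $  — match q
step 3: stack=$ <L> t  input=t r r r r r $  — match t
step 4: stack=$ <L>  input=r r r r r $  — expand <L> → r <L>
step 5: stack=$ <L> r  input=r r r r r $  — match r
step 6: stack=$ <L>  input=r r r r $  — expand <L> → r <L>
step 7: stack=$ <L> r  input=r r r r $  — match r
Stack after step 7: $ <L> (top = <L>).

<L>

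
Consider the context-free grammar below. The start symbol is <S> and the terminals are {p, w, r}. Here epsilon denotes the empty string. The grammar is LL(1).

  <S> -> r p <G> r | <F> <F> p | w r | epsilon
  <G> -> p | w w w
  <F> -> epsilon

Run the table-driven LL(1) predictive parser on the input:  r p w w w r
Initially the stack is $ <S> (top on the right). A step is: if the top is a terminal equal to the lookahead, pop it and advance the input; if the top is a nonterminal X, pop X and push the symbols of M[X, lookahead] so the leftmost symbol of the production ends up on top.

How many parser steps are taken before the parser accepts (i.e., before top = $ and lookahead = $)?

8

step 1: stack=$ <S>  input=r p w w w r $  — expand <S> -> r p <G> r
step 2: stack=$ r <G> p r  input=r p w w w r $  — match r
step 3: stack=$ r <G> p  input=p w w w r $  — match p
step 4: stack=$ r <G>  input=w w w r $  — expand <G> -> w w w
step 5: stack=$ r w w w  input=w w w r $  — match w
step 6: stack=$ r w w  input=w w r $  — match w
step 7: stack=$ r w  input=w r $  — match w
step 8: stack=$ r  input=r $  — match r
Accept reached after 8 steps.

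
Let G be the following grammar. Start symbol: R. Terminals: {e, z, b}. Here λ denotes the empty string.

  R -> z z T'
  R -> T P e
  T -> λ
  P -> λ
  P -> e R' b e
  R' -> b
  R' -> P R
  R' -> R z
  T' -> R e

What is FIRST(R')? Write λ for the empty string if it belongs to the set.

FIRST(T) = {λ}
FIRST(P) = {λ, e}
FIRST(R) = {e, z}  (via T P e)
FIRST(R') = {b, e, z}  (via P R, R z)
FIRST(T') = {e, z}  (via R e)

{b, e, z}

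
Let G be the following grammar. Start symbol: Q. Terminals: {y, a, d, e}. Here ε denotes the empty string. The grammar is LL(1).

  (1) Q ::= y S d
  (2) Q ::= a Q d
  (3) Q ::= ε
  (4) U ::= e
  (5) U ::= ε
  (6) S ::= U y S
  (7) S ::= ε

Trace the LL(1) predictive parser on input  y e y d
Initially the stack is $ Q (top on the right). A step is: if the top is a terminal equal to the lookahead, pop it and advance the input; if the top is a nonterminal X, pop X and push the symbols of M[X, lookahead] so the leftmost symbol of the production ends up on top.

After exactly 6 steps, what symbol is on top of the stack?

S

     Stack      Input      Action
  1  $ Q        y e y d $  expand Q ::= y S d
  2  $ d S y    y e y d $  match y
  3  $ d S      e y d $    expand S ::= U y S
  4  $ d S y U  e y d $    expand U ::= e
  5  $ d S y e  e y d $    match e
  6  $ d S y    y d $      match y
Stack after step 6: $ d S (top = S).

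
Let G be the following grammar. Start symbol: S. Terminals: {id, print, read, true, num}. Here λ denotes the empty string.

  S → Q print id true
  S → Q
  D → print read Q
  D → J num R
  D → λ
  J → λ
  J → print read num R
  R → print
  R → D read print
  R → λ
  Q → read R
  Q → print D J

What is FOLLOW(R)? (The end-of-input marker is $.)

FIRST(J) = {λ, print}
FIRST(Q) = {print, read}
FIRST(S) = {print, read}  (via Q print id true, Q)
FIRST(D) = {λ, num, print}  (via J num R)
FIRST(R) = {λ, num, print, read}  (via D read print)
FOLLOW(S) includes $ since S is the start symbol.
FOLLOW(S): S appears on no right-hand side. Thus FOLLOW(S) = {$}.
FOLLOW(D): in R→D read print, D is followed by read print with FIRST {read}; in Q→print D J, D is followed by J with FIRST {λ, print}; in Q→print D J, the suffix after D is nullable, so FOLLOW(D) ⊇ FOLLOW(Q) = {$, print, read}. Thus FOLLOW(D) = {$, print, read}.
FOLLOW(Q): in S→Q print id true, Q is followed by print id true with FIRST {print}; in S→Q, the suffix after Q is empty, so FOLLOW(Q) ⊇ FOLLOW(S) = {$}; in D→print read Q, the suffix after Q is empty, so FOLLOW(Q) ⊇ FOLLOW(D) = {$, print, read}. Thus FOLLOW(Q) = {$, print, read}.
FOLLOW(J): in D→J num R, J is followed by num R with FIRST {num}; in Q→print D J, the suffix after J is empty, so FOLLOW(J) ⊇ FOLLOW(Q) = {$, print, read}. Thus FOLLOW(J) = {$, num, print, read}.
FOLLOW(R): in D→J num R, the suffix after R is empty, so FOLLOW(R) ⊇ FOLLOW(D) = {$, print, read}; in J→print read num R, the suffix after R is empty, so FOLLOW(R) ⊇ FOLLOW(J) = {$, num, print, read}; in Q→read R, the suffix after R is empty, so FOLLOW(R) ⊇ FOLLOW(Q) = {$, print, read}. Thus FOLLOW(R) = {$, num, print, read}.

{$, num, print, read}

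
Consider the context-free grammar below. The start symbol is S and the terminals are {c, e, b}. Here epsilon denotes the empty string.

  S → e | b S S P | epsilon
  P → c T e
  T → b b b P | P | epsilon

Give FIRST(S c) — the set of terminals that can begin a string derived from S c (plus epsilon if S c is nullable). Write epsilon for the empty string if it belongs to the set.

FIRST(S): from S→e we get {e}; from S→b S S P we get {b}; from S→epsilon we get {epsilon}. So FIRST(S) = {epsilon, b, e}.
FIRST(P): from P→c T e we get {c}. So FIRST(P) = {c}.
FIRST(T): from T→b b b P we get {b}; from T→P we get {c}; from T→epsilon we get {epsilon}. So FIRST(T) = {epsilon, b, c}.
FIRST(S c): take FIRST of each symbol in turn, carrying on past any symbol whose FIRST contains epsilon; result {b, c, e}.

{b, c, e}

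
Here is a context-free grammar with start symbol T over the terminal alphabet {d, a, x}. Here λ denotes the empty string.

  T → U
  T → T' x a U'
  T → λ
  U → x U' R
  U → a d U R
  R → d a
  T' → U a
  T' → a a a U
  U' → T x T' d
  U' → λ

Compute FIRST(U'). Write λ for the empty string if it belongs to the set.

FIRST(U): from U→x U' R we get {x}; from U→a d U R we get {a}. So FIRST(U) = {a, x}.
FIRST(R): from R→d a we get {d}. So FIRST(R) = {d}.
FIRST(T'): from T'→U a we get {a, x}; from T'→a a a U we get {a}. So FIRST(T') = {a, x}.
FIRST(T): from T→U we get {a, x}; from T→T' x a U' we get {a, x}; from T→λ we get {λ}. So FIRST(T) = {λ, a, x}.
FIRST(U'): from U'→T x T' d we get {a, x}; from U'→λ we get {λ}. So FIRST(U') = {λ, a, x}.

{λ, a, x}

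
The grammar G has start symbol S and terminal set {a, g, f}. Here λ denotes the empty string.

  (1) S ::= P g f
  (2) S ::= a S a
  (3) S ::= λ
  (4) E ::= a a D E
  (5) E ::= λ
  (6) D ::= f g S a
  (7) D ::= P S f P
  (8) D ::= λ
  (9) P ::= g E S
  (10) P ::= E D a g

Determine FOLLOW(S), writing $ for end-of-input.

{$, a, f, g}

FIRST(E): from E::=a a D E we get {a}; from E::=λ we get {λ}. So FIRST(E) = {λ, a}.
FIRST(S): from S::=P g f we get {a, f, g}; from S::=a S a we get {a}; from S::=λ we get {λ}. So FIRST(S) = {λ, a, f, g}.
FIRST(D): from D::=f g S a we get {f}; from D::=P S f P we get {a, f, g}; from D::=λ we get {λ}. So FIRST(D) = {λ, a, f, g}.
FIRST(P): from P::=g E S we get {g}; from P::=E D a g we get {a, f, g}. So FIRST(P) = {a, f, g}.
FOLLOW(S) includes $ since S is the start symbol.
FOLLOW(S): in S::=a S a, S is followed by a with FIRST {a}; in D::=f g S a, S is followed by a with FIRST {a}; in D::=P S f P, S is followed by f P with FIRST {f}; in P::=g E S, the suffix after S is empty, so FOLLOW(S) ⊇ FOLLOW(P) = {a, f, g}. Thus FOLLOW(S) = {$, a, f, g}.
FOLLOW(E): in E::=a a D E, the suffix after E is empty (adds nothing new); in P::=g E S, E is followed by S with FIRST {λ, a, f, g}; in P::=g E S, the suffix after E is nullable, so FOLLOW(E) ⊇ FOLLOW(P) = {a, f, g}; in P::=E D a g, E is followed by D a g with FIRST {a, f, g}. Thus FOLLOW(E) = {a, f, g}.
FOLLOW(D): in E::=a a D E, D is followed by E with FIRST {λ, a}; in E::=a a D E, the suffix after D is nullable, so FOLLOW(D) ⊇ FOLLOW(E) = {a, f, g}; in P::=E D a g, D is followed by a g with FIRST {a}. Thus FOLLOW(D) = {a, f, g}.
FOLLOW(P): in S::=P g f, P is followed by g f with FIRST {g}; in D::=P S f P (occurrence 1), P is followed by S f P with FIRST {a, f, g}; in D::=P S f P (occurrence 2), the suffix after P is empty, so FOLLOW(P) ⊇ FOLLOW(D) = {a, f, g}. Thus FOLLOW(P) = {a, f, g}.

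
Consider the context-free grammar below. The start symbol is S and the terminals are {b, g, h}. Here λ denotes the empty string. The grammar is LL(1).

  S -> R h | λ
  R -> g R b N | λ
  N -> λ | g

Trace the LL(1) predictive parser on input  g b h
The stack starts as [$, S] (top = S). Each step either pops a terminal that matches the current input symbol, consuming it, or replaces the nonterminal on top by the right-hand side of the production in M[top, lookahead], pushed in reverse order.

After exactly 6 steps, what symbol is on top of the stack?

h

     Stack        Input    Action
  1  $ S          g b h $  expand S -> R h
  2  $ h R        g b h $  expand R -> g R b N
  3  $ h N b R g  g b h $  match g
  4  $ h N b R    b h $    expand R -> λ
  5  $ h N b      b h $    match b
  6  $ h N        h $      expand N -> λ
Stack after step 6: $ h (top = h).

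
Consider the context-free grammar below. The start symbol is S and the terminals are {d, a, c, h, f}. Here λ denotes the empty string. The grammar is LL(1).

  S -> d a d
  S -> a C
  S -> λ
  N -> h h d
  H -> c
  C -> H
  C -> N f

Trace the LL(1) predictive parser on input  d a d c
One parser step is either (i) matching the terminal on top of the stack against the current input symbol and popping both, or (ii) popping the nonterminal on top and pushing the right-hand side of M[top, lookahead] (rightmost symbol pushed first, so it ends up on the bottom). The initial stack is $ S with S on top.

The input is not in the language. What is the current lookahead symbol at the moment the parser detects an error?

c

     Stack    Input      Action
  1  $ S      d a d c $  expand S -> d a d
  2  $ d a d  d a d c $  match d
  3  $ d a    a d c $    match a
  4  $ d      d c $      match d
  5  $        c $        error: stack empty but input remains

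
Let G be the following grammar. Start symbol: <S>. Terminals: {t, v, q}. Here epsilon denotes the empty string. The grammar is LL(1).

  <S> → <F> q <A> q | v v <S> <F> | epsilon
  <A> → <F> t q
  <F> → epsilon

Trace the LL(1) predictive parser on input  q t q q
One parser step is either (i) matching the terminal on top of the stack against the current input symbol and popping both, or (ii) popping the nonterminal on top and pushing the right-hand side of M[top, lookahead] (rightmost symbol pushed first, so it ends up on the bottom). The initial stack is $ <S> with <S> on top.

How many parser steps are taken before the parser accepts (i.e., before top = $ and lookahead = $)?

8

     Stack          Input      Action
  1  $ <S>          q t q q $  expand <S> → <F> q <A> q
  2  $ q <A> q <F>  q t q q $  expand <F> → epsilon
  3  $ q <A> q      q t q q $  match q
  4  $ q <A>        t q q $    expand <A> → <F> t q
  5  $ q q t <F>    t q q $    expand <F> → epsilon
  6  $ q q t        t q q $    match t
  7  $ q q          q q $      match q
  8  $ q            q $        match q
Accept reached after 8 steps.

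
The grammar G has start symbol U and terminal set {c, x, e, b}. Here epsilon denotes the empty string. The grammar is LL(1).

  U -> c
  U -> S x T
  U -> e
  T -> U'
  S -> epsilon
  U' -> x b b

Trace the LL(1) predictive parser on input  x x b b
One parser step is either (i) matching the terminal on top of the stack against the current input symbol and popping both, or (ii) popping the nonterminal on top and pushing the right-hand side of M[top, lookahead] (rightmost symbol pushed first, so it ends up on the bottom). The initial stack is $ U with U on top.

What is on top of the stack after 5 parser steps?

step 1: stack=$ U  input=x x b b $  — expand U -> S x T
step 2: stack=$ T x S  input=x x b b $  — expand S -> epsilon
step 3: stack=$ T x  input=x x b b $  — match x
step 4: stack=$ T  input=x b b $  — expand T -> U'
step 5: stack=$ U'  input=x b b $  — expand U' -> x b b
Stack after step 5: $ b b x (top = x).

x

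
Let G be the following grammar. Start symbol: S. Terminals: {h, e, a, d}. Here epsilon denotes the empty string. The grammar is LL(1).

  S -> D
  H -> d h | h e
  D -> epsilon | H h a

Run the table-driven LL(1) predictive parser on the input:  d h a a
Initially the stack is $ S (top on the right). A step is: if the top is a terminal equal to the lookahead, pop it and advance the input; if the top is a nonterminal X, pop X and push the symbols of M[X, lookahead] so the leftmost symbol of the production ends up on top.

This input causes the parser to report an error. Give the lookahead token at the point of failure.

a

     Stack      Input      Action
  1  $ S        d h a a $  expand S -> D
  2  $ D        d h a a $  expand D -> H h a
  3  $ a h H    d h a a $  expand H -> d h
  4  $ a h h d  d h a a $  match d
  5  $ a h h    h a a $    match h
  6  $ a h      a a $      error: top is terminal h but lookahead is a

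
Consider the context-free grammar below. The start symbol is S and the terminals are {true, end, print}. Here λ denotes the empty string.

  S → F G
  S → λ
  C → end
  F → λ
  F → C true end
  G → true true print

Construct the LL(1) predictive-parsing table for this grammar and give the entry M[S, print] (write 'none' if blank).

none

FIRST(C): from C→end we get {end}. So FIRST(C) = {end}.
FIRST(G): from G→true true print we get {true}. So FIRST(G) = {true}.
FIRST(F): from F→λ we get {λ}; from F→C true end we get {end}. So FIRST(F) = {λ, end}.
FIRST(S): from S→F G we get {end, true}; from S→λ we get {λ}. So FIRST(S) = {λ, end, true}.
FOLLOW(S) includes $ since S is the start symbol.
FOLLOW(S): S appears on no right-hand side. Thus FOLLOW(S) = {$}.
For S → F G: FIRST(F G) = {end, true}, so it goes in M[S, t] for t ∈ {end, true}.
For S → λ: FIRST(λ) = {λ}, so it goes in M[S, t] for t ∈ {}; since λ ∈ FIRST, also for every t ∈ FOLLOW(S) = {$}.
None of these place a production in M[S, print].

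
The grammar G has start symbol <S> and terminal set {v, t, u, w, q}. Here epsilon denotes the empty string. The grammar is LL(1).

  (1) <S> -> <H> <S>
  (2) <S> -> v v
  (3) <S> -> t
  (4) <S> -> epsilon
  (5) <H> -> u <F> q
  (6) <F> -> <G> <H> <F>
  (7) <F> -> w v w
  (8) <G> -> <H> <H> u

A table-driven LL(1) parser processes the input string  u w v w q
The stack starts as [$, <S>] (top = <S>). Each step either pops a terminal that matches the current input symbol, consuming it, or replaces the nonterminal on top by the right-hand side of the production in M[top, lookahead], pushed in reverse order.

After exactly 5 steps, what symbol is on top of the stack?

     Stack          Input        Action
  1  $ <S>          u w v w q $  expand <S> -> <H> <S>
  2  $ <S> <H>      u w v w q $  expand <H> -> u <F> q
  3  $ <S> q <F> u  u w v w q $  match u
  4  $ <S> q <F>    w v w q $    expand <F> -> w v w
  5  $ <S> q w v w  w v w q $    match w
Stack after step 5: $ <S> q w v (top = v).

v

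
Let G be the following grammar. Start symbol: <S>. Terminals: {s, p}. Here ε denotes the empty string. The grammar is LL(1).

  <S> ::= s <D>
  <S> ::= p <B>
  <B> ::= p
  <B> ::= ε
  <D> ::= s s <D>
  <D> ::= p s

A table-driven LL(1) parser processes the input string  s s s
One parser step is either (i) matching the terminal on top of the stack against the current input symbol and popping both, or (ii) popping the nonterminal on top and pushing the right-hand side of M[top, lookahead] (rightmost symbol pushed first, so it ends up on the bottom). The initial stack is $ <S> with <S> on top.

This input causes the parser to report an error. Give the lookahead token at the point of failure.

$

     Stack      Input    Action
  1  $ <S>      s s s $  expand <S> ::= s <D>
  2  $ <D> s    s s s $  match s
  3  $ <D>      s s $    expand <D> ::= s s <D>
  4  $ <D> s s  s s $    match s
  5  $ <D> s    s $      match s
  6  $ <D>      $        error: M[<D>, $] is empty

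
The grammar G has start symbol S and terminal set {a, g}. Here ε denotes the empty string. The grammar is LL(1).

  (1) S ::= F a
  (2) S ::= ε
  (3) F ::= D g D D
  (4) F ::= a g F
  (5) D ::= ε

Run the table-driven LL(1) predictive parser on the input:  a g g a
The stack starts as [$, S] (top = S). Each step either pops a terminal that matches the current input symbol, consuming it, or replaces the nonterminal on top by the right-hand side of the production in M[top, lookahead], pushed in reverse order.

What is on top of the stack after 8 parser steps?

D

step 1: stack=$ S  input=a g g a $  — expand S ::= F a
step 2: stack=$ a F  input=a g g a $  — expand F ::= a g F
step 3: stack=$ a F g a  input=a g g a $  — match a
step 4: stack=$ a F g  input=g g a $  — match g
step 5: stack=$ a F  input=g a $  — expand F ::= D g D D
step 6: stack=$ a D D g D  input=g a $  — expand D ::= ε
step 7: stack=$ a D D g  input=g a $  — match g
step 8: stack=$ a D D  input=a $  — expand D ::= ε
Stack after step 8: $ a D (top = D).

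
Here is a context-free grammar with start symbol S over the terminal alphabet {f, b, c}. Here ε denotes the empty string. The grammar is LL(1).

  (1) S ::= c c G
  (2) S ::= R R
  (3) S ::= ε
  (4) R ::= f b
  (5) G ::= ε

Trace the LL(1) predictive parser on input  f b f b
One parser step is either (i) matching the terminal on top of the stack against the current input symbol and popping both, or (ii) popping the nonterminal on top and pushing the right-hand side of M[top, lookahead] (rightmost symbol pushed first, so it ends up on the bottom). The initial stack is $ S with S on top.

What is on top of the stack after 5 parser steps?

step 1: stack=$ S  input=f b f b $  — expand S ::= R R
step 2: stack=$ R R  input=f b f b $  — expand R ::= f b
step 3: stack=$ R b f  input=f b f b $  — match f
step 4: stack=$ R b  input=b f b $  — match b
step 5: stack=$ R  input=f b $  — expand R ::= f b
Stack after step 5: $ b f (top = f).

f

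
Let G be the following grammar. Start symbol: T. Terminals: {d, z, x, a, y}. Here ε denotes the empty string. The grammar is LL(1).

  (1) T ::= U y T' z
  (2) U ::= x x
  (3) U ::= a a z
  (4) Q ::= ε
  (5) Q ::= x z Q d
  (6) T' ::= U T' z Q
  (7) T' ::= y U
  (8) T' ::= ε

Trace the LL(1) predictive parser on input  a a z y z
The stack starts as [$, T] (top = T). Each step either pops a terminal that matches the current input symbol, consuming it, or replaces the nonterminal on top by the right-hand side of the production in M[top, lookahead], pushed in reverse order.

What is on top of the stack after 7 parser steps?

step 1: stack=$ T  input=a a z y z $  — expand T ::= U y T' z
step 2: stack=$ z T' y U  input=a a z y z $  — expand U ::= a a z
step 3: stack=$ z T' y z a a  input=a a z y z $  — match a
step 4: stack=$ z T' y z a  input=a z y z $  — match a
step 5: stack=$ z T' y z  input=z y z $  — match z
step 6: stack=$ z T' y  input=y z $  — match y
step 7: stack=$ z T'  input=z $  — expand T' ::= ε
Stack after step 7: $ z (top = z).

z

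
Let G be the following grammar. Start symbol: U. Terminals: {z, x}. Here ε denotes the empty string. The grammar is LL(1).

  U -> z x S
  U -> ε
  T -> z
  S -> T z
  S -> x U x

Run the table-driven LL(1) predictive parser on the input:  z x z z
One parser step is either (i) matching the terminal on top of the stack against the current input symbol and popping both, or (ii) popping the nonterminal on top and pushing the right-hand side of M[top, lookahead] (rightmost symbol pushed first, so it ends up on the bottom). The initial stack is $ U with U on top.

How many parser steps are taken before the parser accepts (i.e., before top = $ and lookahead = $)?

7

step 1: stack=$ U  input=z x z z $  — expand U -> z x S
step 2: stack=$ S x z  input=z x z z $  — match z
step 3: stack=$ S x  input=x z z $  — match x
step 4: stack=$ S  input=z z $  — expand S -> T z
step 5: stack=$ z T  input=z z $  — expand T -> z
step 6: stack=$ z z  input=z z $  — match z
step 7: stack=$ z  input=z $  — match z
Accept reached after 7 steps.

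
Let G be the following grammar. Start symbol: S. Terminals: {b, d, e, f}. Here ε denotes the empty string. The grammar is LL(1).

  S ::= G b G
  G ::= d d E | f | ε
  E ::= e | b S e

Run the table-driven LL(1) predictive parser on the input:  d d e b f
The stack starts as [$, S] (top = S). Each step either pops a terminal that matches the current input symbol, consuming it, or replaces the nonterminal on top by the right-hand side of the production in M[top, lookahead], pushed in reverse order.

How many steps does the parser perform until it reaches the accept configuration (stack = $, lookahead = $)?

step 1: stack=$ S  input=d d e b f $  — expand S ::= G b G
step 2: stack=$ G b G  input=d d e b f $  — expand G ::= d d E
step 3: stack=$ G b E d d  input=d d e b f $  — match d
step 4: stack=$ G b E d  input=d e b f $  — match d
step 5: stack=$ G b E  input=e b f $  — expand E ::= e
step 6: stack=$ G b e  input=e b f $  — match e
step 7: stack=$ G b  input=b f $  — match b
step 8: stack=$ G  input=f $  — expand G ::= f
step 9: stack=$ f  input=f $  — match f
Accept reached after 9 steps.

9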